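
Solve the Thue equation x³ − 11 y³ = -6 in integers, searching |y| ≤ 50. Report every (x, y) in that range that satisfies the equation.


The equation is x³ - 11y³ = -6. For fixed y, x³ = 11·y³ − 6, so a solution requires the RHS to be a perfect cube.
Strategy: iterate y from -50 to 50, compute RHS = 11·y³ − 6, and check whether it is a (positive or negative) perfect cube.
Check small values of y:
  y = 0: RHS = -6 is not a perfect cube.
  y = 1: RHS = 5 is not a perfect cube.
  y = -1: RHS = -17 is not a perfect cube.
  y = 2: RHS = 82 is not a perfect cube.
  y = -2: RHS = -94 is not a perfect cube.
  y = 3: RHS = 291 is not a perfect cube.
  y = -3: RHS = -303 is not a perfect cube.
Continuing the search up to |y| = 50 finds no solutions either.
No (x, y) in the scanned range satisfies the equation.

No integer solutions with |y| ≤ 50.


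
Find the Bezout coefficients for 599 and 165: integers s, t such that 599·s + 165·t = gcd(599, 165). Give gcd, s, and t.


Euclidean algorithm on (599, 165) — divide until remainder is 0:
  599 = 3 · 165 + 104
  165 = 1 · 104 + 61
  104 = 1 · 61 + 43
  61 = 1 · 43 + 18
  43 = 2 · 18 + 7
  18 = 2 · 7 + 4
  7 = 1 · 4 + 3
  4 = 1 · 3 + 1
  3 = 3 · 1 + 0
gcd(599, 165) = 1.
Track Bezout coefficients alongside the remainders: start with r₀ = 599 = a·1 + b·0 (s = 1, t = 0) and r₁ = 165 = a·0 + b·1 (s = 0, t = 1); each new remainder r_{k+1} = r_{k-1} − q_k·r_k inherits s_{k+1} = s_{k-1} − q_k·s_k, t_{k+1} = t_{k-1} − q_k·t_k, so r_k = a·s_k + b·t_k at every step:
  q = 3: r = 104, s = 1 − 3·0 = 1, t = 0 − 3·1 = -3  (check: 599·1 + 165·(-3) = 104)
  q = 1: r = 61, s = 0 − 1·1 = -1, t = 1 − 1·(-3) = 4  (check: 599·(-1) + 165·4 = 61)
  q = 1: r = 43, s = 1 − 1·(-1) = 2, t = -3 − 1·4 = -7  (check: 599·2 + 165·(-7) = 43)
  q = 1: r = 18, s = -1 − 1·2 = -3, t = 4 − 1·(-7) = 11  (check: 599·(-3) + 165·11 = 18)
  q = 2: r = 7, s = 2 − 2·(-3) = 8, t = -7 − 2·11 = -29  (check: 599·8 + 165·(-29) = 7)
  q = 2: r = 4, s = -3 − 2·8 = -19, t = 11 − 2·(-29) = 69  (check: 599·(-19) + 165·69 = 4)
  q = 1: r = 3, s = 8 − 1·(-19) = 27, t = -29 − 1·69 = -98  (check: 599·27 + 165·(-98) = 3)
  q = 1: r = 1, s = -19 − 1·27 = -46, t = 69 − 1·(-98) = 167  (check: 599·(-46) + 165·167 = 1)
The row with r = 1 (the gcd) gives the Bezout coefficients s = -46, t = 167.
Result: 599 · (-46) + 165 · (167) = 1.

gcd(599, 165) = 1; s = -46, t = 167 (check: 599·(-46) + 165·167 = 1).


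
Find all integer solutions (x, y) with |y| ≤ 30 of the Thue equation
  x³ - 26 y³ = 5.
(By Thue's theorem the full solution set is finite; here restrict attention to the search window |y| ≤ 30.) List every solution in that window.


The equation is x³ - 26y³ = 5. For fixed y, x³ = 26·y³ + 5, so a solution requires the RHS to be a perfect cube.
Strategy: iterate y from -30 to 30, compute RHS = 26·y³ + 5, and check whether it is a (positive or negative) perfect cube.
Check small values of y:
  y = 0: RHS = 5 is not a perfect cube.
  y = 1: RHS = 31 is not a perfect cube.
  y = -1: RHS = -21 is not a perfect cube.
  y = 2: RHS = 213 is not a perfect cube.
  y = -2: RHS = -203 is not a perfect cube.
  y = 3: RHS = 707 is not a perfect cube.
  y = -3: RHS = -697 is not a perfect cube.
Continuing the search up to |y| = 30 finds no solutions either.
No (x, y) in the scanned range satisfies the equation.

No integer solutions with |y| ≤ 30.


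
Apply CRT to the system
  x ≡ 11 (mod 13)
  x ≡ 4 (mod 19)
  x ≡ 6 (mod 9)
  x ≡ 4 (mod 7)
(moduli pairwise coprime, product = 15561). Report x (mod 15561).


Product of moduli M = 13 · 19 · 9 · 7 = 15561.
Merge one congruence at a time:
  Start: x ≡ 11 (mod 13).
  Combine with x ≡ 4 (mod 19); new modulus lcm = 247.
    Write x = 11 + 13·t and substitute into x ≡ 4 (mod 19): 13·t ≡ 4 − 11 = -7 (mod 19).
    Reduce coefficients mod 19: 13·t ≡ 12 (mod 19).
    The inverse of 13 mod 19 is 3 (since 13·3 = 39 = 2·19 + 1), so t ≡ 3·12 = 36 ≡ 17 (mod 19).
    Then x = 11 + 13·17 = 232, valid modulo lcm(13, 19) = 247: x ≡ 232 (mod 247).
  Combine with x ≡ 6 (mod 9); new modulus lcm = 2223.
    Write x = 232 + 247·t and substitute into x ≡ 6 (mod 9): 247·t ≡ 6 − 232 = -226 (mod 9).
    Reduce coefficients mod 9: 4·t ≡ 8 (mod 9).
    The inverse of 4 mod 9 is 7 (since 4·7 = 28 = 3·9 + 1), so t ≡ 7·8 = 56 ≡ 2 (mod 9).
    Then x = 232 + 247·2 = 726, valid modulo lcm(247, 9) = 2223: x ≡ 726 (mod 2223).
  Combine with x ≡ 4 (mod 7); new modulus lcm = 15561.
    Write x = 726 + 2223·t and substitute into x ≡ 4 (mod 7): 2223·t ≡ 4 − 726 = -722 (mod 7).
    Reduce coefficients mod 7: 4·t ≡ 6 (mod 7).
    The inverse of 4 mod 7 is 2 (since 4·2 = 8 = 1·7 + 1), so t ≡ 2·6 = 12 ≡ 5 (mod 7).
    Then x = 726 + 2223·5 = 11841, valid modulo lcm(2223, 7) = 15561: x ≡ 11841 (mod 15561).
Verify against each original: 11841 mod 13 = 11, 11841 mod 19 = 4, 11841 mod 9 = 6, 11841 mod 7 = 4.

x ≡ 11841 (mod 15561).


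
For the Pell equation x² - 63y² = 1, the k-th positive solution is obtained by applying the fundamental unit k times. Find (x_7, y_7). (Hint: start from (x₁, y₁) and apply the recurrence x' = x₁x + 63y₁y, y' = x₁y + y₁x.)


Step 1: Find the fundamental solution (x₁, y₁) of x² - 63y² = 1.
  Expand √63 as a continued fraction. a₀ = ⌊√63⌋ = 7; iterate m_{k+1} = d_k·a_k − m_k, d_{k+1} = (63 − m_{k+1}²)/d_k, a_{k+1} = ⌊(a₀ + m_{k+1})/d_{k+1}⌋ (starting m₀ = 0, d₀ = 1), with convergents p_k = a_k·p_{k-1} + p_{k-2}, q_k = a_k·q_{k-1} + q_{k-2} (p₋₁ = 1, q₋₁ = 0):
  k = 0: a₀ = 7; p₀/q₀ = 7/1; p₀² − 63·q₀² = 49 − 63 = -14.
  k = 1: m = 7, d = 14, a = ⌊(7 + 7)/14⌋ = 1; p/q = (1·7 + 1)/(1·1 + 0) = 8/1; p² − 63·q² = 64 − 63 = 1.
  The first convergent with p² − 63·q² = 1 gives the fundamental solution (x₁, y₁) = (8, 1).
Step 2: Apply the recurrence (x_{n+1}, y_{n+1}) = (x₁x_n + 63y₁y_n, x₁y_n + y₁x_n) repeatedly.
  From (x_1, y_1) = (8, 1): x_2 = 8·8 + 63·1·1 = 127; y_2 = 8·1 + 1·8 = 16.
  From (x_2, y_2) = (127, 16): x_3 = 8·127 + 63·1·16 = 2024; y_3 = 8·16 + 1·127 = 255.
  From (x_3, y_3) = (2024, 255): x_4 = 8·2024 + 63·1·255 = 32257; y_4 = 8·255 + 1·2024 = 4064.
  From (x_4, y_4) = (32257, 4064): x_5 = 8·32257 + 63·1·4064 = 514088; y_5 = 8·4064 + 1·32257 = 64769.
  From (x_5, y_5) = (514088, 64769): x_6 = 8·514088 + 63·1·64769 = 8193151; y_6 = 8·64769 + 1·514088 = 1032240.
  From (x_6, y_6) = (8193151, 1032240): x_7 = 8·8193151 + 63·1·1032240 = 130576328; y_7 = 8·1032240 + 1·8193151 = 16451071.
Step 3: Verify x_7² - 63·y_7² = 17050177433963584 - 17050177433963583 = 1 (should be 1). ✓

(x_1, y_1) = (8, 1); (x_7, y_7) = (130576328, 16451071).


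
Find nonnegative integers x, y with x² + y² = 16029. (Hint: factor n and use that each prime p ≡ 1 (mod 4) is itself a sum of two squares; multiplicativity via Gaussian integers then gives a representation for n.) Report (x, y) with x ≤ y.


Step 1: Factor n = 16029 = 3^2 · 13 · 137.
Step 2: Check the mod-4 condition on each prime factor: 3 ≡ 3 (mod 4), exponent 2 (must be even); 13 ≡ 1 (mod 4), exponent 1; 137 ≡ 1 (mod 4), exponent 1.
All primes ≡ 3 (mod 4) appear to even exponent (or don't appear), so by the two-squares theorem n IS expressible as a sum of two squares.
Step 3: Build a representation. Group n = k² · m with k = 3 and m = 13 · 137 = 1781 (a product of primes ≡ 1 (mod 4)); a representation of m scales to one of n via (k·x)² + (k·y)² = k²(x² + y²). Each prime p ≡ 1 (mod 4) is itself a sum of two squares; find a² by testing p − a² for a perfect square:
  13: 13 − 1² = 12, 13 − 2² = 9 = 3² ⇒ 13 = 2² + 3².
  137: 137 − 1² = 136, 137 − 2² = 133, 137 − 3² = 128, 137 − 4² = 121 = 11² ⇒ 137 = 4² + 11².
  Combine using the Brahmagupta–Fibonacci identity (a² + b²)(c² + d²) = (ac − bd)² + (ad + bc)² = (ac + bd)² + (ad − bc)²:
  13 · 137 = 1781: from (2² + 3²)(4² + 11²), take (2·4 − 3·11, 2·11 + 3·4) = (8 − 33, 22 + 12) = (-25, 34); dropping signs (only squares matter) gives (25, 34); check 25² + 34² = 625 + 1156 = 1781 ✓.
  Scale by k = 3: (3·25, 3·34) = (75, 102).
Step 4: Order so x ≤ y and verify: 75² + 102² = 5625 + 10404 = 16029 = n. ✓

n = 16029 = 75² + 102² (one valid representation with x ≤ y).


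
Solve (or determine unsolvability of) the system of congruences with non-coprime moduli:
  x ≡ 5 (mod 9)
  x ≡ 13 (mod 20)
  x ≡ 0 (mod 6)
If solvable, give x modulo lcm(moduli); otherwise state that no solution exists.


Moduli 9, 20, 6 are not pairwise coprime, so CRT works modulo lcm(m_i) when all pairwise compatibility conditions hold.
Pairwise compatibility: gcd(m_i, m_j) must divide a_i - a_j for every pair.
Merge one congruence at a time:
  Start: x ≡ 5 (mod 9).
  Combine with x ≡ 13 (mod 20): gcd(9, 20) = 1; 13 - 5 = 8, which IS divisible by 1, so compatible.
    Write x = 5 + 9·t and substitute into x ≡ 13 (mod 20): 9·t ≡ 13 − 5 = 8 (mod 20).
    The inverse of 9 mod 20 is 9 (since 9·9 = 81 = 4·20 + 1), so t ≡ 9·8 = 72 ≡ 12 (mod 20).
    Then x = 5 + 9·12 = 113, valid modulo lcm(9, 20) = 180: x ≡ 113 (mod 180).
  Combine with x ≡ 0 (mod 6): gcd(180, 6) = 6, and 0 - 113 = -113 is NOT divisible by 6.
    ⇒ system is inconsistent (no integer solution).

No solution (the system is inconsistent).


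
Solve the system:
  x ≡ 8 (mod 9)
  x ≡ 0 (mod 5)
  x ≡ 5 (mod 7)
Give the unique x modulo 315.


Moduli 9, 5, 7 are pairwise coprime; by CRT there is a unique solution modulo M = 9 · 5 · 7 = 315.
Solve pairwise, accumulating the modulus:
  Start with x ≡ 8 (mod 9).
  Combine with x ≡ 0 (mod 5): since gcd(9, 5) = 1, we get a unique residue mod 45.
    Write x = 8 + 9·t and substitute into x ≡ 0 (mod 5): 9·t ≡ 0 − 8 = -8 (mod 5).
    Reduce coefficients mod 5: 4·t ≡ 2 (mod 5).
    The inverse of 4 mod 5 is 4 (since 4·4 = 16 = 3·5 + 1), so t ≡ 4·2 = 8 ≡ 3 (mod 5).
    Then x = 8 + 9·3 = 35, valid modulo lcm(9, 5) = 45: x ≡ 35 (mod 45).
  Combine with x ≡ 5 (mod 7): since gcd(45, 7) = 1, we get a unique residue mod 315.
    Write x = 35 + 45·t and substitute into x ≡ 5 (mod 7): 45·t ≡ 5 − 35 = -30 (mod 7).
    Reduce coefficients mod 7: 3·t ≡ 5 (mod 7).
    The inverse of 3 mod 7 is 5 (since 3·5 = 15 = 2·7 + 1), so t ≡ 5·5 = 25 ≡ 4 (mod 7).
    Then x = 35 + 45·4 = 215, valid modulo lcm(45, 7) = 315: x ≡ 215 (mod 315).
Verify: 215 mod 9 = 8 ✓, 215 mod 5 = 0 ✓, 215 mod 7 = 5 ✓.

x ≡ 215 (mod 315).


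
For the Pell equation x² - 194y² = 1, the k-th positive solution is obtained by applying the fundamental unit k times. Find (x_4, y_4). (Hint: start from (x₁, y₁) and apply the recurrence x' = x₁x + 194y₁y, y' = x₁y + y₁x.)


Step 1: Find the fundamental solution (x₁, y₁) of x² - 194y² = 1.
  Expand √194 as a continued fraction. a₀ = ⌊√194⌋ = 13; iterate m_{k+1} = d_k·a_k − m_k, d_{k+1} = (194 − m_{k+1}²)/d_k, a_{k+1} = ⌊(a₀ + m_{k+1})/d_{k+1}⌋ (starting m₀ = 0, d₀ = 1), with convergents p_k = a_k·p_{k-1} + p_{k-2}, q_k = a_k·q_{k-1} + q_{k-2} (p₋₁ = 1, q₋₁ = 0):
  k = 0: a₀ = 13; p₀/q₀ = 13/1; p₀² − 194·q₀² = 169 − 194 = -25.
  k = 1: m = 13, d = 25, a = ⌊(13 + 13)/25⌋ = 1; p/q = (1·13 + 1)/(1·1 + 0) = 14/1; p² − 194·q² = 196 − 194 = 2.
  k = 2: m = 12, d = 2, a = ⌊(13 + 12)/2⌋ = 12; p/q = (12·14 + 13)/(12·1 + 1) = 181/13; p² − 194·q² = 32761 − 32786 = -25.
  k = 3: m = 12, d = 25, a = ⌊(13 + 12)/25⌋ = 1; p/q = (1·181 + 14)/(1·13 + 1) = 195/14; p² − 194·q² = 38025 − 38024 = 1.
  The first convergent with p² − 194·q² = 1 gives the fundamental solution (x₁, y₁) = (195, 14).
Step 2: Apply the recurrence (x_{n+1}, y_{n+1}) = (x₁x_n + 194y₁y_n, x₁y_n + y₁x_n) repeatedly.
  From (x_1, y_1) = (195, 14): x_2 = 195·195 + 194·14·14 = 76049; y_2 = 195·14 + 14·195 = 5460.
  From (x_2, y_2) = (76049, 5460): x_3 = 195·76049 + 194·14·5460 = 29658915; y_3 = 195·5460 + 14·76049 = 2129386.
  From (x_3, y_3) = (29658915, 2129386): x_4 = 195·29658915 + 194·14·2129386 = 11566900801; y_4 = 195·2129386 + 14·29658915 = 830455080.
Step 3: Verify x_4² - 194·y_4² = 133793194140174441601 - 133793194140174441600 = 1 (should be 1). ✓

(x_1, y_1) = (195, 14); (x_4, y_4) = (11566900801, 830455080).


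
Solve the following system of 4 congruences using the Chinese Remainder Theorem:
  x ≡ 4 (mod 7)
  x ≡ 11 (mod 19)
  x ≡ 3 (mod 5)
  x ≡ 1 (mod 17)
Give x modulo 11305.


Product of moduli M = 7 · 19 · 5 · 17 = 11305.
Merge one congruence at a time:
  Start: x ≡ 4 (mod 7).
  Combine with x ≡ 11 (mod 19); new modulus lcm = 133.
    Write x = 4 + 7·t and substitute into x ≡ 11 (mod 19): 7·t ≡ 11 − 4 = 7 (mod 19).
    The inverse of 7 mod 19 is 11 (since 7·11 = 77 = 4·19 + 1), so t ≡ 11·7 = 77 ≡ 1 (mod 19).
    Then x = 4 + 7·1 = 11, valid modulo lcm(7, 19) = 133: x ≡ 11 (mod 133).
  Combine with x ≡ 3 (mod 5); new modulus lcm = 665.
    Write x = 11 + 133·t and substitute into x ≡ 3 (mod 5): 133·t ≡ 3 − 11 = -8 (mod 5).
    Reduce coefficients mod 5: 3·t ≡ 2 (mod 5).
    The inverse of 3 mod 5 is 2 (since 3·2 = 6 = 1·5 + 1), so t ≡ 2·2 = 4 ≡ 4 (mod 5).
    Then x = 11 + 133·4 = 543, valid modulo lcm(133, 5) = 665: x ≡ 543 (mod 665).
  Combine with x ≡ 1 (mod 17); new modulus lcm = 11305.
    Write x = 543 + 665·t and substitute into x ≡ 1 (mod 17): 665·t ≡ 1 − 543 = -542 (mod 17).
    Reduce coefficients mod 17: 2·t ≡ 2 (mod 17).
    The inverse of 2 mod 17 is 9 (since 2·9 = 18 = 1·17 + 1), so t ≡ 9·2 = 18 ≡ 1 (mod 17).
    Then x = 543 + 665·1 = 1208, valid modulo lcm(665, 17) = 11305: x ≡ 1208 (mod 11305).
Verify against each original: 1208 mod 7 = 4, 1208 mod 19 = 11, 1208 mod 5 = 3, 1208 mod 17 = 1.

x ≡ 1208 (mod 11305).


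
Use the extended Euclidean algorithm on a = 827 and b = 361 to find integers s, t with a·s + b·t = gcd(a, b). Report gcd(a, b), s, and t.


Euclidean algorithm on (827, 361) — divide until remainder is 0:
  827 = 2 · 361 + 105
  361 = 3 · 105 + 46
  105 = 2 · 46 + 13
  46 = 3 · 13 + 7
  13 = 1 · 7 + 6
  7 = 1 · 6 + 1
  6 = 6 · 1 + 0
gcd(827, 361) = 1.
Track Bezout coefficients alongside the remainders: start with r₀ = 827 = a·1 + b·0 (s = 1, t = 0) and r₁ = 361 = a·0 + b·1 (s = 0, t = 1); each new remainder r_{k+1} = r_{k-1} − q_k·r_k inherits s_{k+1} = s_{k-1} − q_k·s_k, t_{k+1} = t_{k-1} − q_k·t_k, so r_k = a·s_k + b·t_k at every step:
  q = 2: r = 105, s = 1 − 2·0 = 1, t = 0 − 2·1 = -2  (check: 827·1 + 361·(-2) = 105)
  q = 3: r = 46, s = 0 − 3·1 = -3, t = 1 − 3·(-2) = 7  (check: 827·(-3) + 361·7 = 46)
  q = 2: r = 13, s = 1 − 2·(-3) = 7, t = -2 − 2·7 = -16  (check: 827·7 + 361·(-16) = 13)
  q = 3: r = 7, s = -3 − 3·7 = -24, t = 7 − 3·(-16) = 55  (check: 827·(-24) + 361·55 = 7)
  q = 1: r = 6, s = 7 − 1·(-24) = 31, t = -16 − 1·55 = -71  (check: 827·31 + 361·(-71) = 6)
  q = 1: r = 1, s = -24 − 1·31 = -55, t = 55 − 1·(-71) = 126  (check: 827·(-55) + 361·126 = 1)
The row with r = 1 (the gcd) gives the Bezout coefficients s = -55, t = 126.
Result: 827 · (-55) + 361 · (126) = 1.

gcd(827, 361) = 1; s = -55, t = 126 (check: 827·(-55) + 361·126 = 1).


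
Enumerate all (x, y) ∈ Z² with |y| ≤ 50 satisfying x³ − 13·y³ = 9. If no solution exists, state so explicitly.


The equation is x³ - 13y³ = 9. For fixed y, x³ = 13·y³ + 9, so a solution requires the RHS to be a perfect cube.
Strategy: iterate y from -50 to 50, compute RHS = 13·y³ + 9, and check whether it is a (positive or negative) perfect cube.
Check small values of y:
  y = 0: RHS = 9 is not a perfect cube.
  y = 1: RHS = 22 is not a perfect cube.
  y = -1: RHS = -4 is not a perfect cube.
  y = 2: RHS = 113 is not a perfect cube.
  y = -2: RHS = -95 is not a perfect cube.
  y = 3: RHS = 360 is not a perfect cube.
  y = -3: RHS = -342 is not a perfect cube.
Continuing the search up to |y| = 50 finds no solutions either.
No (x, y) in the scanned range satisfies the equation.

No integer solutions with |y| ≤ 50.


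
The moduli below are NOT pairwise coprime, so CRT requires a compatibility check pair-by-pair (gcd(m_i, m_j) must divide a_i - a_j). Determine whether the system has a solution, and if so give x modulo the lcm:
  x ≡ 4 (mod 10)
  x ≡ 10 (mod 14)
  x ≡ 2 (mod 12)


Moduli 10, 14, 12 are not pairwise coprime, so CRT works modulo lcm(m_i) when all pairwise compatibility conditions hold.
Pairwise compatibility: gcd(m_i, m_j) must divide a_i - a_j for every pair.
Merge one congruence at a time:
  Start: x ≡ 4 (mod 10).
  Combine with x ≡ 10 (mod 14): gcd(10, 14) = 2; 10 - 4 = 6, which IS divisible by 2, so compatible.
    Write x = 4 + 10·t and substitute into x ≡ 10 (mod 14): 10·t ≡ 10 − 4 = 6 (mod 14).
    Divide the congruence (and modulus) by g = 2: 5·t ≡ 3 (mod 7).
    The inverse of 5 mod 7 is 3 (since 5·3 = 15 = 2·7 + 1), so t ≡ 3·3 = 9 ≡ 2 (mod 7).
    Then x = 4 + 10·2 = 24, valid modulo lcm(10, 14) = 70: x ≡ 24 (mod 70).
  Combine with x ≡ 2 (mod 12): gcd(70, 12) = 2; 2 - 24 = -22, which IS divisible by 2, so compatible.
    Write x = 24 + 70·t and substitute into x ≡ 2 (mod 12): 70·t ≡ 2 − 24 = -22 (mod 12).
    Divide the congruence (and modulus) by g = 2: 35·t ≡ -11 (mod 6).
    Reduce coefficients mod 6: 5·t ≡ 1 (mod 6).
    The inverse of 5 mod 6 is 5 (since 5·5 = 25 = 4·6 + 1), so t ≡ 5·1 = 5 ≡ 5 (mod 6).
    Then x = 24 + 70·5 = 374, valid modulo lcm(70, 12) = 420: x ≡ 374 (mod 420).
Verify: 374 mod 10 = 4, 374 mod 14 = 10, 374 mod 12 = 2.

x ≡ 374 (mod 420).


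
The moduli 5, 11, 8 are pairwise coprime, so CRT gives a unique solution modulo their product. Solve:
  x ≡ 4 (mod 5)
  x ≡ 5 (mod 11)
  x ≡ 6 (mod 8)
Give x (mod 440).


Moduli 5, 11, 8 are pairwise coprime; by CRT there is a unique solution modulo M = 5 · 11 · 8 = 440.
Solve pairwise, accumulating the modulus:
  Start with x ≡ 4 (mod 5).
  Combine with x ≡ 5 (mod 11): since gcd(5, 11) = 1, we get a unique residue mod 55.
    Write x = 4 + 5·t and substitute into x ≡ 5 (mod 11): 5·t ≡ 5 − 4 = 1 (mod 11).
    The inverse of 5 mod 11 is 9 (since 5·9 = 45 = 4·11 + 1), so t ≡ 9·1 = 9 ≡ 9 (mod 11).
    Then x = 4 + 5·9 = 49, valid modulo lcm(5, 11) = 55: x ≡ 49 (mod 55).
  Combine with x ≡ 6 (mod 8): since gcd(55, 8) = 1, we get a unique residue mod 440.
    Write x = 49 + 55·t and substitute into x ≡ 6 (mod 8): 55·t ≡ 6 − 49 = -43 (mod 8).
    Reduce coefficients mod 8: 7·t ≡ 5 (mod 8).
    The inverse of 7 mod 8 is 7 (since 7·7 = 49 = 6·8 + 1), so t ≡ 7·5 = 35 ≡ 3 (mod 8).
    Then x = 49 + 55·3 = 214, valid modulo lcm(55, 8) = 440: x ≡ 214 (mod 440).
Verify: 214 mod 5 = 4 ✓, 214 mod 11 = 5 ✓, 214 mod 8 = 6 ✓.

x ≡ 214 (mod 440).


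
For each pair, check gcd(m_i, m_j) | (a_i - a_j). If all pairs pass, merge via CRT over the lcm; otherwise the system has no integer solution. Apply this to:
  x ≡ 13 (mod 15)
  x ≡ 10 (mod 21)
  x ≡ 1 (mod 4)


Moduli 15, 21, 4 are not pairwise coprime, so CRT works modulo lcm(m_i) when all pairwise compatibility conditions hold.
Pairwise compatibility: gcd(m_i, m_j) must divide a_i - a_j for every pair.
Merge one congruence at a time:
  Start: x ≡ 13 (mod 15).
  Combine with x ≡ 10 (mod 21): gcd(15, 21) = 3; 10 - 13 = -3, which IS divisible by 3, so compatible.
    Write x = 13 + 15·t and substitute into x ≡ 10 (mod 21): 15·t ≡ 10 − 13 = -3 (mod 21).
    Divide the congruence (and modulus) by g = 3: 5·t ≡ -1 (mod 7).
    Reduce coefficients mod 7: 5·t ≡ 6 (mod 7).
    The inverse of 5 mod 7 is 3 (since 5·3 = 15 = 2·7 + 1), so t ≡ 3·6 = 18 ≡ 4 (mod 7).
    Then x = 13 + 15·4 = 73, valid modulo lcm(15, 21) = 105: x ≡ 73 (mod 105).
  Combine with x ≡ 1 (mod 4): gcd(105, 4) = 1; 1 - 73 = -72, which IS divisible by 1, so compatible.
    Write x = 73 + 105·t and substitute into x ≡ 1 (mod 4): 105·t ≡ 1 − 73 = -72 (mod 4).
    Reduce coefficients mod 4: 1·t ≡ 0 (mod 4).
    So t ≡ 0 (mod 4).
    Then x = 73 + 105·0 = 73, valid modulo lcm(105, 4) = 420: x ≡ 73 (mod 420).
Verify: 73 mod 15 = 13, 73 mod 21 = 10, 73 mod 4 = 1.

x ≡ 73 (mod 420).


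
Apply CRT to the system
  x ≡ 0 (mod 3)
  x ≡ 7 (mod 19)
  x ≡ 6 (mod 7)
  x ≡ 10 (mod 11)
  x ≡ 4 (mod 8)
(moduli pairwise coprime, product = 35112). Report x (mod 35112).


Product of moduli M = 3 · 19 · 7 · 11 · 8 = 35112.
Merge one congruence at a time:
  Start: x ≡ 0 (mod 3).
  Combine with x ≡ 7 (mod 19); new modulus lcm = 57.
    Write x = 0 + 3·t and substitute into x ≡ 7 (mod 19): 3·t ≡ 7 − 0 = 7 (mod 19).
    The inverse of 3 mod 19 is 13 (since 3·13 = 39 = 2·19 + 1), so t ≡ 13·7 = 91 ≡ 15 (mod 19).
    Then x = 0 + 3·15 = 45, valid modulo lcm(3, 19) = 57: x ≡ 45 (mod 57).
  Combine with x ≡ 6 (mod 7); new modulus lcm = 399.
    Write x = 45 + 57·t and substitute into x ≡ 6 (mod 7): 57·t ≡ 6 − 45 = -39 (mod 7).
    Reduce coefficients mod 7: 1·t ≡ 3 (mod 7).
    So t ≡ 3 (mod 7).
    Then x = 45 + 57·3 = 216, valid modulo lcm(57, 7) = 399: x ≡ 216 (mod 399).
  Combine with x ≡ 10 (mod 11); new modulus lcm = 4389.
    Write x = 216 + 399·t and substitute into x ≡ 10 (mod 11): 399·t ≡ 10 − 216 = -206 (mod 11).
    Reduce coefficients mod 11: 3·t ≡ 3 (mod 11).
    The inverse of 3 mod 11 is 4 (since 3·4 = 12 = 1·11 + 1), so t ≡ 4·3 = 12 ≡ 1 (mod 11).
    Then x = 216 + 399·1 = 615, valid modulo lcm(399, 11) = 4389: x ≡ 615 (mod 4389).
  Combine with x ≡ 4 (mod 8); new modulus lcm = 35112.
    Write x = 615 + 4389·t and substitute into x ≡ 4 (mod 8): 4389·t ≡ 4 − 615 = -611 (mod 8).
    Reduce coefficients mod 8: 5·t ≡ 5 (mod 8).
    The inverse of 5 mod 8 is 5 (since 5·5 = 25 = 3·8 + 1), so t ≡ 5·5 = 25 ≡ 1 (mod 8).
    Then x = 615 + 4389·1 = 5004, valid modulo lcm(4389, 8) = 35112: x ≡ 5004 (mod 35112).
Verify against each original: 5004 mod 3 = 0, 5004 mod 19 = 7, 5004 mod 7 = 6, 5004 mod 11 = 10, 5004 mod 8 = 4.

x ≡ 5004 (mod 35112).


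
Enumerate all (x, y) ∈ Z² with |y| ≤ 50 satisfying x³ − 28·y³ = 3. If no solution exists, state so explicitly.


The equation is x³ - 28y³ = 3. For fixed y, x³ = 28·y³ + 3, so a solution requires the RHS to be a perfect cube.
Strategy: iterate y from -50 to 50, compute RHS = 28·y³ + 3, and check whether it is a (positive or negative) perfect cube.
Check small values of y:
  y = 0: RHS = 3 is not a perfect cube.
  y = 1: RHS = 31 is not a perfect cube.
  y = -1: RHS = -25 is not a perfect cube.
  y = 2: RHS = 227 is not a perfect cube.
  y = -2: RHS = -221 is not a perfect cube.
  y = 3: RHS = 759 is not a perfect cube.
  y = -3: RHS = -753 is not a perfect cube.
Continuing the search up to |y| = 50 finds no solutions either.
No (x, y) in the scanned range satisfies the equation.

No integer solutions with |y| ≤ 50.


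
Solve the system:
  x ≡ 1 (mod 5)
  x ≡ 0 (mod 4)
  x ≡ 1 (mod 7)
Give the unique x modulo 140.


Moduli 5, 4, 7 are pairwise coprime; by CRT there is a unique solution modulo M = 5 · 4 · 7 = 140.
Solve pairwise, accumulating the modulus:
  Start with x ≡ 1 (mod 5).
  Combine with x ≡ 0 (mod 4): since gcd(5, 4) = 1, we get a unique residue mod 20.
    Write x = 1 + 5·t and substitute into x ≡ 0 (mod 4): 5·t ≡ 0 − 1 = -1 (mod 4).
    Reduce coefficients mod 4: 1·t ≡ 3 (mod 4).
    So t ≡ 3 (mod 4).
    Then x = 1 + 5·3 = 16, valid modulo lcm(5, 4) = 20: x ≡ 16 (mod 20).
  Combine with x ≡ 1 (mod 7): since gcd(20, 7) = 1, we get a unique residue mod 140.
    Write x = 16 + 20·t and substitute into x ≡ 1 (mod 7): 20·t ≡ 1 − 16 = -15 (mod 7).
    Reduce coefficients mod 7: 6·t ≡ 6 (mod 7).
    The inverse of 6 mod 7 is 6 (since 6·6 = 36 = 5·7 + 1), so t ≡ 6·6 = 36 ≡ 1 (mod 7).
    Then x = 16 + 20·1 = 36, valid modulo lcm(20, 7) = 140: x ≡ 36 (mod 140).
Verify: 36 mod 5 = 1 ✓, 36 mod 4 = 0 ✓, 36 mod 7 = 1 ✓.

x ≡ 36 (mod 140).


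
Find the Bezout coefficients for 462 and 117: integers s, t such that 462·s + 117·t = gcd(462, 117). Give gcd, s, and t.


Euclidean algorithm on (462, 117) — divide until remainder is 0:
  462 = 3 · 117 + 111
  117 = 1 · 111 + 6
  111 = 18 · 6 + 3
  6 = 2 · 3 + 0
gcd(462, 117) = 3.
Track Bezout coefficients alongside the remainders: start with r₀ = 462 = a·1 + b·0 (s = 1, t = 0) and r₁ = 117 = a·0 + b·1 (s = 0, t = 1); each new remainder r_{k+1} = r_{k-1} − q_k·r_k inherits s_{k+1} = s_{k-1} − q_k·s_k, t_{k+1} = t_{k-1} − q_k·t_k, so r_k = a·s_k + b·t_k at every step:
  q = 3: r = 111, s = 1 − 3·0 = 1, t = 0 − 3·1 = -3  (check: 462·1 + 117·(-3) = 111)
  q = 1: r = 6, s = 0 − 1·1 = -1, t = 1 − 1·(-3) = 4  (check: 462·(-1) + 117·4 = 6)
  q = 18: r = 3, s = 1 − 18·(-1) = 19, t = -3 − 18·4 = -75  (check: 462·19 + 117·(-75) = 3)
The row with r = 3 (the gcd) gives the Bezout coefficients s = 19, t = -75.
Result: 462 · (19) + 117 · (-75) = 3.

gcd(462, 117) = 3; s = 19, t = -75 (check: 462·19 + 117·(-75) = 3).


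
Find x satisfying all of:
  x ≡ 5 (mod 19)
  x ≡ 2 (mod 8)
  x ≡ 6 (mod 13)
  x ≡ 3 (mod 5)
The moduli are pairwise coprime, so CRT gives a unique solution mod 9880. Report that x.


Product of moduli M = 19 · 8 · 13 · 5 = 9880.
Merge one congruence at a time:
  Start: x ≡ 5 (mod 19).
  Combine with x ≡ 2 (mod 8); new modulus lcm = 152.
    Write x = 5 + 19·t and substitute into x ≡ 2 (mod 8): 19·t ≡ 2 − 5 = -3 (mod 8).
    Reduce coefficients mod 8: 3·t ≡ 5 (mod 8).
    The inverse of 3 mod 8 is 3 (since 3·3 = 9 = 1·8 + 1), so t ≡ 3·5 = 15 ≡ 7 (mod 8).
    Then x = 5 + 19·7 = 138, valid modulo lcm(19, 8) = 152: x ≡ 138 (mod 152).
  Combine with x ≡ 6 (mod 13); new modulus lcm = 1976.
    Write x = 138 + 152·t and substitute into x ≡ 6 (mod 13): 152·t ≡ 6 − 138 = -132 (mod 13).
    Reduce coefficients mod 13: 9·t ≡ 11 (mod 13).
    The inverse of 9 mod 13 is 3 (since 9·3 = 27 = 2·13 + 1), so t ≡ 3·11 = 33 ≡ 7 (mod 13).
    Then x = 138 + 152·7 = 1202, valid modulo lcm(152, 13) = 1976: x ≡ 1202 (mod 1976).
  Combine with x ≡ 3 (mod 5); new modulus lcm = 9880.
    Write x = 1202 + 1976·t and substitute into x ≡ 3 (mod 5): 1976·t ≡ 3 − 1202 = -1199 (mod 5).
    Reduce coefficients mod 5: 1·t ≡ 1 (mod 5).
    So t ≡ 1 (mod 5).
    Then x = 1202 + 1976·1 = 3178, valid modulo lcm(1976, 5) = 9880: x ≡ 3178 (mod 9880).
Verify against each original: 3178 mod 19 = 5, 3178 mod 8 = 2, 3178 mod 13 = 6, 3178 mod 5 = 3.

x ≡ 3178 (mod 9880).


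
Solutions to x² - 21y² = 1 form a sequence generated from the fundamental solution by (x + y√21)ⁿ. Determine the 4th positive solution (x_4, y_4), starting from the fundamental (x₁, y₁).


Step 1: Find the fundamental solution (x₁, y₁) of x² - 21y² = 1.
  Expand √21 as a continued fraction. a₀ = ⌊√21⌋ = 4; iterate m_{k+1} = d_k·a_k − m_k, d_{k+1} = (21 − m_{k+1}²)/d_k, a_{k+1} = ⌊(a₀ + m_{k+1})/d_{k+1}⌋ (starting m₀ = 0, d₀ = 1), with convergents p_k = a_k·p_{k-1} + p_{k-2}, q_k = a_k·q_{k-1} + q_{k-2} (p₋₁ = 1, q₋₁ = 0):
  k = 0: a₀ = 4; p₀/q₀ = 4/1; p₀² − 21·q₀² = 16 − 21 = -5.
  k = 1: m = 4, d = 5, a = ⌊(4 + 4)/5⌋ = 1; p/q = (1·4 + 1)/(1·1 + 0) = 5/1; p² − 21·q² = 25 − 21 = 4.
  k = 2: m = 1, d = 4, a = ⌊(4 + 1)/4⌋ = 1; p/q = (1·5 + 4)/(1·1 + 1) = 9/2; p² − 21·q² = 81 − 84 = -3.
  k = 3: m = 3, d = 3, a = ⌊(4 + 3)/3⌋ = 2; p/q = (2·9 + 5)/(2·2 + 1) = 23/5; p² − 21·q² = 529 − 525 = 4.
  k = 4: m = 3, d = 4, a = ⌊(4 + 3)/4⌋ = 1; p/q = (1·23 + 9)/(1·5 + 2) = 32/7; p² − 21·q² = 1024 − 1029 = -5.
  k = 5: m = 1, d = 5, a = ⌊(4 + 1)/5⌋ = 1; p/q = (1·32 + 23)/(1·7 + 5) = 55/12; p² − 21·q² = 3025 − 3024 = 1.
  The first convergent with p² − 21·q² = 1 gives the fundamental solution (x₁, y₁) = (55, 12).
Step 2: Apply the recurrence (x_{n+1}, y_{n+1}) = (x₁x_n + 21y₁y_n, x₁y_n + y₁x_n) repeatedly.
  From (x_1, y_1) = (55, 12): x_2 = 55·55 + 21·12·12 = 6049; y_2 = 55·12 + 12·55 = 1320.
  From (x_2, y_2) = (6049, 1320): x_3 = 55·6049 + 21·12·1320 = 665335; y_3 = 55·1320 + 12·6049 = 145188.
  From (x_3, y_3) = (665335, 145188): x_4 = 55·665335 + 21·12·145188 = 73180801; y_4 = 55·145188 + 12·665335 = 15969360.
Step 3: Verify x_4² - 21·y_4² = 5355429635001601 - 5355429635001600 = 1 (should be 1). ✓

(x_1, y_1) = (55, 12); (x_4, y_4) = (73180801, 15969360).


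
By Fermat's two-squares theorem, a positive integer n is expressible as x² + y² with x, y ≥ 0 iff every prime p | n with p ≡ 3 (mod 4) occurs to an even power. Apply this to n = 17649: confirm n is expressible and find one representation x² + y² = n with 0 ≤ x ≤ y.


Step 1: Factor n = 17649 = 3^2 · 37 · 53.
Step 2: Check the mod-4 condition on each prime factor: 3 ≡ 3 (mod 4), exponent 2 (must be even); 37 ≡ 1 (mod 4), exponent 1; 53 ≡ 1 (mod 4), exponent 1.
All primes ≡ 3 (mod 4) appear to even exponent (or don't appear), so by the two-squares theorem n IS expressible as a sum of two squares.
Step 3: Build a representation. Group n = k² · m with k = 3 and m = 37 · 53 = 1961 (a product of primes ≡ 1 (mod 4)); a representation of m scales to one of n via (k·x)² + (k·y)² = k²(x² + y²). Each prime p ≡ 1 (mod 4) is itself a sum of two squares; find a² by testing p − a² for a perfect square:
  37: 37 − 1² = 36 = 6² ⇒ 37 = 1² + 6².
  53: 53 − 1² = 52, 53 − 2² = 49 = 7² ⇒ 53 = 2² + 7².
  Combine using the Brahmagupta–Fibonacci identity (a² + b²)(c² + d²) = (ac − bd)² + (ad + bc)² = (ac + bd)² + (ad − bc)²:
  37 · 53 = 1961: from (1² + 6²)(2² + 7²), take (1·2 − 6·7, 1·7 + 6·2) = (2 − 42, 7 + 12) = (-40, 19); dropping signs (only squares matter) gives (40, 19); check 40² + 19² = 1600 + 361 = 1961 ✓.
  Scale by k = 3: (3·40, 3·19) = (120, 57).
Step 4: Order so x ≤ y and verify: 57² + 120² = 3249 + 14400 = 17649 = n. ✓

n = 17649 = 57² + 120² (one valid representation with x ≤ y).


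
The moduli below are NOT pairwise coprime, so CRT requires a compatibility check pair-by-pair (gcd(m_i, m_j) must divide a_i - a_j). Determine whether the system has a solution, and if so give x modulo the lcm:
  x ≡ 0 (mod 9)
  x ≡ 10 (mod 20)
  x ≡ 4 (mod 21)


Moduli 9, 20, 21 are not pairwise coprime, so CRT works modulo lcm(m_i) when all pairwise compatibility conditions hold.
Pairwise compatibility: gcd(m_i, m_j) must divide a_i - a_j for every pair.
Merge one congruence at a time:
  Start: x ≡ 0 (mod 9).
  Combine with x ≡ 10 (mod 20): gcd(9, 20) = 1; 10 - 0 = 10, which IS divisible by 1, so compatible.
    Write x = 0 + 9·t and substitute into x ≡ 10 (mod 20): 9·t ≡ 10 − 0 = 10 (mod 20).
    The inverse of 9 mod 20 is 9 (since 9·9 = 81 = 4·20 + 1), so t ≡ 9·10 = 90 ≡ 10 (mod 20).
    Then x = 0 + 9·10 = 90, valid modulo lcm(9, 20) = 180: x ≡ 90 (mod 180).
  Combine with x ≡ 4 (mod 21): gcd(180, 21) = 3, and 4 - 90 = -86 is NOT divisible by 3.
    ⇒ system is inconsistent (no integer solution).

No solution (the system is inconsistent).


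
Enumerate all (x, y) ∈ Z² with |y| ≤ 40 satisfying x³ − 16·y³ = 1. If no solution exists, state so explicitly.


The equation is x³ - 16y³ = 1. For fixed y, x³ = 16·y³ + 1, so a solution requires the RHS to be a perfect cube.
Strategy: iterate y from -40 to 40, compute RHS = 16·y³ + 1, and check whether it is a (positive or negative) perfect cube.
Check small values of y:
  y = 0: RHS = 1 = (1)³ ⇒ x = 1 works.
  y = 1: RHS = 17 is not a perfect cube.
  y = -1: RHS = -15 is not a perfect cube.
  y = 2: RHS = 129 is not a perfect cube.
  y = -2: RHS = -127 is not a perfect cube.
  y = 3: RHS = 433 is not a perfect cube.
  y = -3: RHS = -431 is not a perfect cube.
Continuing the search up to |y| = 40 finds no further solutions beyond those listed.
Collected solutions: (1, 0).

Solutions (with |y| ≤ 40): (1, 0).


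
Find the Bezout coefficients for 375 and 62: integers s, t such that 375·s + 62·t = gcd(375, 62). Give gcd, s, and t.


Euclidean algorithm on (375, 62) — divide until remainder is 0:
  375 = 6 · 62 + 3
  62 = 20 · 3 + 2
  3 = 1 · 2 + 1
  2 = 2 · 1 + 0
gcd(375, 62) = 1.
Track Bezout coefficients alongside the remainders: start with r₀ = 375 = a·1 + b·0 (s = 1, t = 0) and r₁ = 62 = a·0 + b·1 (s = 0, t = 1); each new remainder r_{k+1} = r_{k-1} − q_k·r_k inherits s_{k+1} = s_{k-1} − q_k·s_k, t_{k+1} = t_{k-1} − q_k·t_k, so r_k = a·s_k + b·t_k at every step:
  q = 6: r = 3, s = 1 − 6·0 = 1, t = 0 − 6·1 = -6  (check: 375·1 + 62·(-6) = 3)
  q = 20: r = 2, s = 0 − 20·1 = -20, t = 1 − 20·(-6) = 121  (check: 375·(-20) + 62·121 = 2)
  q = 1: r = 1, s = 1 − 1·(-20) = 21, t = -6 − 1·121 = -127  (check: 375·21 + 62·(-127) = 1)
The row with r = 1 (the gcd) gives the Bezout coefficients s = 21, t = -127.
Result: 375 · (21) + 62 · (-127) = 1.

gcd(375, 62) = 1; s = 21, t = -127 (check: 375·21 + 62·(-127) = 1).


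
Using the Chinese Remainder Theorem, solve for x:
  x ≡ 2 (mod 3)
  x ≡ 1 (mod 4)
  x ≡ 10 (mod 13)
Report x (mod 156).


Moduli 3, 4, 13 are pairwise coprime; by CRT there is a unique solution modulo M = 3 · 4 · 13 = 156.
Solve pairwise, accumulating the modulus:
  Start with x ≡ 2 (mod 3).
  Combine with x ≡ 1 (mod 4): since gcd(3, 4) = 1, we get a unique residue mod 12.
    Write x = 2 + 3·t and substitute into x ≡ 1 (mod 4): 3·t ≡ 1 − 2 = -1 (mod 4).
    Reduce coefficients mod 4: 3·t ≡ 3 (mod 4).
    The inverse of 3 mod 4 is 3 (since 3·3 = 9 = 2·4 + 1), so t ≡ 3·3 = 9 ≡ 1 (mod 4).
    Then x = 2 + 3·1 = 5, valid modulo lcm(3, 4) = 12: x ≡ 5 (mod 12).
  Combine with x ≡ 10 (mod 13): since gcd(12, 13) = 1, we get a unique residue mod 156.
    Write x = 5 + 12·t and substitute into x ≡ 10 (mod 13): 12·t ≡ 10 − 5 = 5 (mod 13).
    The inverse of 12 mod 13 is 12 (since 12·12 = 144 = 11·13 + 1), so t ≡ 12·5 = 60 ≡ 8 (mod 13).
    Then x = 5 + 12·8 = 101, valid modulo lcm(12, 13) = 156: x ≡ 101 (mod 156).
Verify: 101 mod 3 = 2 ✓, 101 mod 4 = 1 ✓, 101 mod 13 = 10 ✓.

x ≡ 101 (mod 156).


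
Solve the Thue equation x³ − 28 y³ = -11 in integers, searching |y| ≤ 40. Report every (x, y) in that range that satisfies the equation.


The equation is x³ - 28y³ = -11. For fixed y, x³ = 28·y³ − 11, so a solution requires the RHS to be a perfect cube.
Strategy: iterate y from -40 to 40, compute RHS = 28·y³ − 11, and check whether it is a (positive or negative) perfect cube.
Check small values of y:
  y = 0: RHS = -11 is not a perfect cube.
  y = 1: RHS = 17 is not a perfect cube.
  y = -1: RHS = -39 is not a perfect cube.
  y = 2: RHS = 213 is not a perfect cube.
  y = -2: RHS = -235 is not a perfect cube.
  y = 3: RHS = 745 is not a perfect cube.
  y = -3: RHS = -767 is not a perfect cube.
Continuing the search up to |y| = 40 finds no solutions either.
No (x, y) in the scanned range satisfies the equation.

No integer solutions with |y| ≤ 40.


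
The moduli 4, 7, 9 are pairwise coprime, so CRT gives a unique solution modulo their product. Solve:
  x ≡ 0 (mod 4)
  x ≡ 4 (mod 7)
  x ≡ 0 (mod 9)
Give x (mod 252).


Moduli 4, 7, 9 are pairwise coprime; by CRT there is a unique solution modulo M = 4 · 7 · 9 = 252.
Solve pairwise, accumulating the modulus:
  Start with x ≡ 0 (mod 4).
  Combine with x ≡ 4 (mod 7): since gcd(4, 7) = 1, we get a unique residue mod 28.
    Write x = 0 + 4·t and substitute into x ≡ 4 (mod 7): 4·t ≡ 4 − 0 = 4 (mod 7).
    The inverse of 4 mod 7 is 2 (since 4·2 = 8 = 1·7 + 1), so t ≡ 2·4 = 8 ≡ 1 (mod 7).
    Then x = 0 + 4·1 = 4, valid modulo lcm(4, 7) = 28: x ≡ 4 (mod 28).
  Combine with x ≡ 0 (mod 9): since gcd(28, 9) = 1, we get a unique residue mod 252.
    Write x = 4 + 28·t and substitute into x ≡ 0 (mod 9): 28·t ≡ 0 − 4 = -4 (mod 9).
    Reduce coefficients mod 9: 1·t ≡ 5 (mod 9).
    So t ≡ 5 (mod 9).
    Then x = 4 + 28·5 = 144, valid modulo lcm(28, 9) = 252: x ≡ 144 (mod 252).
Verify: 144 mod 4 = 0 ✓, 144 mod 7 = 4 ✓, 144 mod 9 = 0 ✓.

x ≡ 144 (mod 252).


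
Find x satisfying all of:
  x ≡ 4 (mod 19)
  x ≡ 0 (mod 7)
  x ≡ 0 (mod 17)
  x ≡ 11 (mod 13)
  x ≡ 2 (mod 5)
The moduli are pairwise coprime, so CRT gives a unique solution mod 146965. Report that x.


Product of moduli M = 19 · 7 · 17 · 13 · 5 = 146965.
Merge one congruence at a time:
  Start: x ≡ 4 (mod 19).
  Combine with x ≡ 0 (mod 7); new modulus lcm = 133.
    Write x = 4 + 19·t and substitute into x ≡ 0 (mod 7): 19·t ≡ 0 − 4 = -4 (mod 7).
    Reduce coefficients mod 7: 5·t ≡ 3 (mod 7).
    The inverse of 5 mod 7 is 3 (since 5·3 = 15 = 2·7 + 1), so t ≡ 3·3 = 9 ≡ 2 (mod 7).
    Then x = 4 + 19·2 = 42, valid modulo lcm(19, 7) = 133: x ≡ 42 (mod 133).
  Combine with x ≡ 0 (mod 17); new modulus lcm = 2261.
    Write x = 42 + 133·t and substitute into x ≡ 0 (mod 17): 133·t ≡ 0 − 42 = -42 (mod 17).
    Reduce coefficients mod 17: 14·t ≡ 9 (mod 17).
    The inverse of 14 mod 17 is 11 (since 14·11 = 154 = 9·17 + 1), so t ≡ 11·9 = 99 ≡ 14 (mod 17).
    Then x = 42 + 133·14 = 1904, valid modulo lcm(133, 17) = 2261: x ≡ 1904 (mod 2261).
  Combine with x ≡ 11 (mod 13); new modulus lcm = 29393.
    Write x = 1904 + 2261·t and substitute into x ≡ 11 (mod 13): 2261·t ≡ 11 − 1904 = -1893 (mod 13).
    Reduce coefficients mod 13: 12·t ≡ 5 (mod 13).
    The inverse of 12 mod 13 is 12 (since 12·12 = 144 = 11·13 + 1), so t ≡ 12·5 = 60 ≡ 8 (mod 13).
    Then x = 1904 + 2261·8 = 19992, valid modulo lcm(2261, 13) = 29393: x ≡ 19992 (mod 29393).
  Combine with x ≡ 2 (mod 5); new modulus lcm = 146965.
    Write x = 19992 + 29393·t and substitute into x ≡ 2 (mod 5): 29393·t ≡ 2 − 19992 = -19990 (mod 5).
    Reduce coefficients mod 5: 3·t ≡ 0 (mod 5).
    The inverse of 3 mod 5 is 2 (since 3·2 = 6 = 1·5 + 1), so t ≡ 2·0 = 0 ≡ 0 (mod 5).
    Then x = 19992 + 29393·0 = 19992, valid modulo lcm(29393, 5) = 146965: x ≡ 19992 (mod 146965).
Verify against each original: 19992 mod 19 = 4, 19992 mod 7 = 0, 19992 mod 17 = 0, 19992 mod 13 = 11, 19992 mod 5 = 2.

x ≡ 19992 (mod 146965).


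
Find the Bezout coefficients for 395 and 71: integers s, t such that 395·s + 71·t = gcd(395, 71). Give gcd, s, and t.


Euclidean algorithm on (395, 71) — divide until remainder is 0:
  395 = 5 · 71 + 40
  71 = 1 · 40 + 31
  40 = 1 · 31 + 9
  31 = 3 · 9 + 4
  9 = 2 · 4 + 1
  4 = 4 · 1 + 0
gcd(395, 71) = 1.
Track Bezout coefficients alongside the remainders: start with r₀ = 395 = a·1 + b·0 (s = 1, t = 0) and r₁ = 71 = a·0 + b·1 (s = 0, t = 1); each new remainder r_{k+1} = r_{k-1} − q_k·r_k inherits s_{k+1} = s_{k-1} − q_k·s_k, t_{k+1} = t_{k-1} − q_k·t_k, so r_k = a·s_k + b·t_k at every step:
  q = 5: r = 40, s = 1 − 5·0 = 1, t = 0 − 5·1 = -5  (check: 395·1 + 71·(-5) = 40)
  q = 1: r = 31, s = 0 − 1·1 = -1, t = 1 − 1·(-5) = 6  (check: 395·(-1) + 71·6 = 31)
  q = 1: r = 9, s = 1 − 1·(-1) = 2, t = -5 − 1·6 = -11  (check: 395·2 + 71·(-11) = 9)
  q = 3: r = 4, s = -1 − 3·2 = -7, t = 6 − 3·(-11) = 39  (check: 395·(-7) + 71·39 = 4)
  q = 2: r = 1, s = 2 − 2·(-7) = 16, t = -11 − 2·39 = -89  (check: 395·16 + 71·(-89) = 1)
The row with r = 1 (the gcd) gives the Bezout coefficients s = 16, t = -89.
Result: 395 · (16) + 71 · (-89) = 1.

gcd(395, 71) = 1; s = 16, t = -89 (check: 395·16 + 71·(-89) = 1).


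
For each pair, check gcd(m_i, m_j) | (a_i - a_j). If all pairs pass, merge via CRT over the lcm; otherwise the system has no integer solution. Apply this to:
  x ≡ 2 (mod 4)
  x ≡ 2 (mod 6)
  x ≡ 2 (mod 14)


Moduli 4, 6, 14 are not pairwise coprime, so CRT works modulo lcm(m_i) when all pairwise compatibility conditions hold.
Pairwise compatibility: gcd(m_i, m_j) must divide a_i - a_j for every pair.
Merge one congruence at a time:
  Start: x ≡ 2 (mod 4).
  Combine with x ≡ 2 (mod 6): gcd(4, 6) = 2; 2 - 2 = 0, which IS divisible by 2, so compatible.
    Write x = 2 + 4·t and substitute into x ≡ 2 (mod 6): 4·t ≡ 2 − 2 = 0 (mod 6).
    Divide the congruence (and modulus) by g = 2: 2·t ≡ 0 (mod 3).
    The inverse of 2 mod 3 is 2 (since 2·2 = 4 = 1·3 + 1), so t ≡ 2·0 = 0 ≡ 0 (mod 3).
    Then x = 2 + 4·0 = 2, valid modulo lcm(4, 6) = 12: x ≡ 2 (mod 12).
  Combine with x ≡ 2 (mod 14): gcd(12, 14) = 2; 2 - 2 = 0, which IS divisible by 2, so compatible.
    Write x = 2 + 12·t and substitute into x ≡ 2 (mod 14): 12·t ≡ 2 − 2 = 0 (mod 14).
    Divide the congruence (and modulus) by g = 2: 6·t ≡ 0 (mod 7).
    The inverse of 6 mod 7 is 6 (since 6·6 = 36 = 5·7 + 1), so t ≡ 6·0 = 0 ≡ 0 (mod 7).
    Then x = 2 + 12·0 = 2, valid modulo lcm(12, 14) = 84: x ≡ 2 (mod 84).
Verify: 2 mod 4 = 2, 2 mod 6 = 2, 2 mod 14 = 2.

x ≡ 2 (mod 84).
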